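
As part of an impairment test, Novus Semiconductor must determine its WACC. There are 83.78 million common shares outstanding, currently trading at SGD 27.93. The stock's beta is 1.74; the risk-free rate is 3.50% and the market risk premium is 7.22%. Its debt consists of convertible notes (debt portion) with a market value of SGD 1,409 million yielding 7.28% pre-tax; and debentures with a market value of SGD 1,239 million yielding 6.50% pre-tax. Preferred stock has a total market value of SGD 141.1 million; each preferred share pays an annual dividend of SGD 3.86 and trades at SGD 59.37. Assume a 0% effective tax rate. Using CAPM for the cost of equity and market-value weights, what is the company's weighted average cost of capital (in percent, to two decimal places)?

11.08%

Cost of equity via CAPM: Re = 3.5% + 1.74 × 7.22% = 16.0628%.
Cost of preferred: Rp = 3.86 / 59.37 = 6.5016%.
Market value of equity E = 27.93 × 83.78m = 2339.9754m.
Total capital V = 2339.9754 + 141.1 + 1409 + 1239 = 5129.0754.
Equity: weight = 2339.9754/5129.0754 = 0.4562; cost = 16.0628%.
Preferred: weight = 141.1/5129.0754 = 0.0275; cost = 6.5016%.
Convertible notes (debt portion): weight = 1409/5129.0754 = 0.2747; after-tax cost = 7.28% × (1 − 0%) = 7.2800%.
Debentures: weight = 1239/5129.0754 = 0.2416; after-tax cost = 6.5% × (1 − 0%) = 6.5000%.
WACC = 0.4562 × 16.0628% + 0.0275 × 6.5016% + 0.2747 × 7.2800% + 0.2416 × 6.5000% = 11.0770%.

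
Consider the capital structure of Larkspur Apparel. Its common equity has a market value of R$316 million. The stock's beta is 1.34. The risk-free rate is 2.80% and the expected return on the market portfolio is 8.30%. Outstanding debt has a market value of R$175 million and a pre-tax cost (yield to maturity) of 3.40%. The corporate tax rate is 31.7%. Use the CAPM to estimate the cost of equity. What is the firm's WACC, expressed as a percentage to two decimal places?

Market risk premium = 8.3% − 2.8% = 5.5%.
Cost of equity via CAPM: Re = 2.8% + 1.34 × 5.5% = 10.1700%.
Total capital V = 316 + 175 = 491.
Equity: weight = 316/491 = 0.6436; cost = 10.17%.
Debt: weight = 175/491 = 0.3564; after-tax cost = 3.4% × (1 − 31.7%) = 2.3222%.
WACC = 0.6436 × 10.1700% + 0.3564 × 2.3222% = 7.3729%.

7.37%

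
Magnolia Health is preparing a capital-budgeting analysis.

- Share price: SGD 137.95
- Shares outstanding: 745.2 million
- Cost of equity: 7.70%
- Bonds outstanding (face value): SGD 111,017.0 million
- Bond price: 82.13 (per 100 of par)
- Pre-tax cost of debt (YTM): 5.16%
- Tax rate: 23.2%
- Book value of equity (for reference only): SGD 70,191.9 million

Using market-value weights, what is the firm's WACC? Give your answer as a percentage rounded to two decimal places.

5.94%

Market value of equity E = 137.95 × 745.2m = 102800.34m. Market value of debt D = 111017m × 82.13/100 = 91178.2621m.
Total capital V = 102800.34 + 91178.2621 = 193978.6021.
Equity: weight = 102800.34/193978.6021 = 0.5300; cost = 7.7%.
Bonds outstanding: weight = 91178.2621/193978.6021 = 0.4700; after-tax cost = 5.16% × (1 − 23.2%) = 3.9629%.
WACC = 0.5300 × 7.7000% + 0.4700 × 3.9629% = 5.9434%.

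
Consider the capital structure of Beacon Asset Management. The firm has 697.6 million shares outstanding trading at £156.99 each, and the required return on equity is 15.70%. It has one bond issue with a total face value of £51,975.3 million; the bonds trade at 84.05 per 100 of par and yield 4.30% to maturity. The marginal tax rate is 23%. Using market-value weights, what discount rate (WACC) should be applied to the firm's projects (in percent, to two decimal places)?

Market value of equity E = 156.99 × 697.6m = 109516.224m. Market value of debt D = 51975.3m × 84.05/100 = 43685.23965m.
Total capital V = 109516.224 + 43685.23965 = 153201.46365.
Equity: weight = 109516.224/153201.46365 = 0.7149; cost = 15.7%.
Bonds outstanding: weight = 43685.23965/153201.46365 = 0.2851; after-tax cost = 4.3% × (1 − 23%) = 3.3110%.
WACC = 0.7149 × 15.7000% + 0.2851 × 3.3110% = 12.1673%.

12.17%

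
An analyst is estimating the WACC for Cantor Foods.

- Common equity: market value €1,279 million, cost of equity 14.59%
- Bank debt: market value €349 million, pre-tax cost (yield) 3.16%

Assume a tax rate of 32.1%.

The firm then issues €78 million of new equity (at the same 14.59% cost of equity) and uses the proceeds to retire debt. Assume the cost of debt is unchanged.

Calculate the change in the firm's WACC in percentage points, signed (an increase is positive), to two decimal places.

+0.60 pp

Current WACC:
Total capital V = 1279 + 349 = 1628.
Equity: weight = 1279/1628 = 0.7856; cost = 14.59%.
Bank debt: weight = 349/1628 = 0.2144; after-tax cost = 3.16% × (1 − 32.1%) = 2.1456%.
WACC = 0.7856 × 14.5900% + 0.2144 × 2.1456% = 11.9223%.
After the change:
Total capital V = 1357 + 271 = 1628.
Equity: weight = 1357/1628 = 0.8335; cost = 14.59%.
Bank debt: weight = 271/1628 = 0.1665; after-tax cost = 3.16% × (1 − 32.1%) = 2.1456%.
WACC = 0.8335 × 14.5900% + 0.1665 × 2.1456% = 12.5185%.
Change in WACC = 12.5185% − 11.9223% = 0.5962 pp.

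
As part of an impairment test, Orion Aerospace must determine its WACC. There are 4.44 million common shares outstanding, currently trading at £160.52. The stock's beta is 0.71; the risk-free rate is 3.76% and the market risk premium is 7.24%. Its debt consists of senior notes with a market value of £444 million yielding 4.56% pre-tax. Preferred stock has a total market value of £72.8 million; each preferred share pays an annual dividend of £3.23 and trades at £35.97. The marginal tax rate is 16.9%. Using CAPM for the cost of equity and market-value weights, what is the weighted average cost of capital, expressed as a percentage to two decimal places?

Cost of equity via CAPM: Re = 3.76% + 0.71 × 7.24% = 8.9004%.
Cost of preferred: Rp = 3.23 / 35.97 = 8.9797%.
Market value of equity E = 160.52 × 4.44m = 712.7088m.
Total capital V = 712.7088 + 72.8 + 444 = 1229.5088.
Equity: weight = 712.7088/1229.5088 = 0.5797; cost = 8.9004%.
Preferred: weight = 72.8/1229.5088 = 0.0592; cost = 8.9797%.
Senior notes: weight = 444/1229.5088 = 0.3611; after-tax cost = 4.56% × (1 − 16.9%) = 3.7894%.
WACC = 0.5797 × 8.9004% + 0.0592 × 8.9797% + 0.3611 × 3.7894% = 7.0594%.

7.06%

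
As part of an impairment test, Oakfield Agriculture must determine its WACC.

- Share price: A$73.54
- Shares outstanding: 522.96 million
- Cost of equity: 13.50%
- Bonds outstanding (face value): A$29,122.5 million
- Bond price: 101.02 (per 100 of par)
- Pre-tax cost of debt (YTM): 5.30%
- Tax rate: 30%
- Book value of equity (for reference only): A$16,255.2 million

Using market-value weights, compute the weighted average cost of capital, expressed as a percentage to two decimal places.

9.26%

Market value of equity E = 73.54 × 522.96m = 38458.4784m. Market value of debt D = 29122.5m × 101.02/100 = 29419.5495m.
Total capital V = 38458.4784 + 29419.5495 = 67878.0279.
Equity: weight = 38458.4784/67878.0279 = 0.5666; cost = 13.5%.
Bonds outstanding: weight = 29419.5495/67878.0279 = 0.4334; after-tax cost = 5.3% × (1 − 30%) = 3.7100%.
WACC = 0.5666 × 13.5000% + 0.4334 × 3.7100% = 9.2568%.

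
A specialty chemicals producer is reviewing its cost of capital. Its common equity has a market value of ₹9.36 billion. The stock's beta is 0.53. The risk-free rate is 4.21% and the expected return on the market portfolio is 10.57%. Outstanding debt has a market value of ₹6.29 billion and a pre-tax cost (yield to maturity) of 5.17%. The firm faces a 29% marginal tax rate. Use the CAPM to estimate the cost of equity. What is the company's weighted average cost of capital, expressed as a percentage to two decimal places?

Market risk premium = 10.57% − 4.21% = 6.36%.
Cost of equity via CAPM: Re = 4.21% + 0.53 × 6.36% = 7.5808%.
Total capital V = 9.36 + 6.29 = 15.65.
Equity: weight = 9.36/15.65 = 0.5981; cost = 7.5808%.
Debt: weight = 6.29/15.65 = 0.4019; after-tax cost = 5.17% × (1 − 29%) = 3.6707%.
WACC = 0.5981 × 7.5808% + 0.4019 × 3.6707% = 6.0093%.

6.01%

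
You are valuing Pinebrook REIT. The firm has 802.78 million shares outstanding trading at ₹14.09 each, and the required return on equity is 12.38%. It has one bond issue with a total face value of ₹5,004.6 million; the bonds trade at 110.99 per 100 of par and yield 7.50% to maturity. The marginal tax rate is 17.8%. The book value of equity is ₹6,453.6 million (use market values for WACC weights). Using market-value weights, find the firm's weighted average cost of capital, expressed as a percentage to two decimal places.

10.33%

Market value of equity E = 14.09 × 802.78m = 11311.1702m. Market value of debt D = 5004.6m × 110.99/100 = 5554.60554m.
Total capital V = 11311.1702 + 5554.60554 = 16865.77574.
Equity: weight = 11311.1702/16865.77574 = 0.6707; cost = 12.38%.
Bonds outstanding: weight = 5554.60554/16865.77574 = 0.3293; after-tax cost = 7.5% × (1 − 17.8%) = 6.1650%.
WACC = 0.6707 × 12.3800% + 0.3293 × 6.1650% = 10.3331%.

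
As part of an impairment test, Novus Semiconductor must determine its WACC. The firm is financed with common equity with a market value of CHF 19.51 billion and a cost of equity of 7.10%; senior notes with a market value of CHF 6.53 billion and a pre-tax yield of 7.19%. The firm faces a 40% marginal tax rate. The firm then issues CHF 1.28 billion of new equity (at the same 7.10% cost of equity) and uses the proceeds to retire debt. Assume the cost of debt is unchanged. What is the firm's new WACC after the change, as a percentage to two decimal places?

6.54%

After the change:
Total capital V = 20.79 + 5.25 = 26.04.
Equity: weight = 20.79/26.04 = 0.7984; cost = 7.1%.
Senior notes: weight = 5.25/26.04 = 0.2016; after-tax cost = 7.19% × (1 − 40%) = 4.3140%.
WACC = 0.7984 × 7.1000% + 0.2016 × 4.3140% = 6.5383%.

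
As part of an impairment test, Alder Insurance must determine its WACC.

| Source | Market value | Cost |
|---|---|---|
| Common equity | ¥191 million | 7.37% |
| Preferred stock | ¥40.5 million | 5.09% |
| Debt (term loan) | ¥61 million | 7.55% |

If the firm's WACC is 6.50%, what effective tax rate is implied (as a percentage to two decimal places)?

Total capital V = 191 + 40.5 + 61 = 292.5.
Equity weight = 191/292.5 = 0.6530.
Preferred weight = 40.5/292.5 = 0.1385.
Term loan weight = 61/292.5 = 0.2085.
Equity contribution = 0.6530 × 7.37% = 4.8125%.
Preferred contribution = 0.1385 × 5.09% = 0.7048%.
Debt contribution must be 6.5% − 5.5173% = 0.9827%.
0.2085 × 7.55% × (1 − T) = 0.9827%  ⇒  (1 − T) = 0.6241.
T = 37.5888%.

37.59%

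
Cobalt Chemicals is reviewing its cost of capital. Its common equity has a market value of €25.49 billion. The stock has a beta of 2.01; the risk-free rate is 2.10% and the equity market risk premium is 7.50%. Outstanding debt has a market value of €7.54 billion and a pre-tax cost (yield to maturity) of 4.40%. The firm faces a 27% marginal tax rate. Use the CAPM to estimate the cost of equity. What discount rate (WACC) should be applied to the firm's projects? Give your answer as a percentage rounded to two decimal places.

Cost of equity via CAPM: Re = 2.1% + 2.01 × 7.5% = 17.1750%.
Total capital V = 25.49 + 7.54 = 33.03.
Equity: weight = 25.49/33.03 = 0.7717; cost = 17.175%.
Debt: weight = 7.54/33.03 = 0.2283; after-tax cost = 4.4% × (1 − 27%) = 3.2120%.
WACC = 0.7717 × 17.1750% + 0.2283 × 3.2120% = 13.9876%.

13.99%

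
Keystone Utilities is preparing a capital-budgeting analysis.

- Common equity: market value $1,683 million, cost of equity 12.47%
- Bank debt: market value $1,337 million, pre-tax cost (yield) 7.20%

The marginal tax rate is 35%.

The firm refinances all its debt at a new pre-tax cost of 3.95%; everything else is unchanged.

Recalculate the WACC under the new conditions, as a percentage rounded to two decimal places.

8.09%

After the change:
Total capital V = 1683 + 1337 = 3020.
Equity: weight = 1683/3020 = 0.5573; cost = 12.47%.
Bank debt: weight = 1337/3020 = 0.4427; after-tax cost = 3.95% × (1 − 35%) = 2.5675%.
WACC = 0.5573 × 12.4700% + 0.4427 × 2.5675% = 8.0860%.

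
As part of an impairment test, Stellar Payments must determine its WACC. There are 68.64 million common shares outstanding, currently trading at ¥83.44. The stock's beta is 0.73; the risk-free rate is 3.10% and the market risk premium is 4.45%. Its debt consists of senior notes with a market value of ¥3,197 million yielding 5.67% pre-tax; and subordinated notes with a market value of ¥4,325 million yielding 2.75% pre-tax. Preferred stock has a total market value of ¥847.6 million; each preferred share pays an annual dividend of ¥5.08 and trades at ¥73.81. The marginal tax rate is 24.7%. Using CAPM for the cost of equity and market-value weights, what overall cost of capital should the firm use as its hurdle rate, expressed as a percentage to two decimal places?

Cost of equity via CAPM: Re = 3.1% + 0.73 × 4.45% = 6.3485%.
Cost of preferred: Rp = 5.08 / 73.81 = 6.8825%.
Market value of equity E = 83.44 × 68.64m = 5727.3216m.
Total capital V = 5727.3216 + 847.6 + 3197 + 4325 = 14096.9216.
Equity: weight = 5727.3216/14096.9216 = 0.4063; cost = 6.3485%.
Preferred: weight = 847.6/14096.9216 = 0.0601; cost = 6.8825%.
Senior notes: weight = 3197/14096.9216 = 0.2268; after-tax cost = 5.67% × (1 − 24.7%) = 4.2695%.
Subordinated notes: weight = 4325/14096.9216 = 0.3068; after-tax cost = 2.75% × (1 − 24.7%) = 2.0707%.
WACC = 0.4063 × 6.3485% + 0.0601 × 6.8825% + 0.2268 × 4.2695% + 0.3068 × 2.0707% = 4.5967%.

4.60%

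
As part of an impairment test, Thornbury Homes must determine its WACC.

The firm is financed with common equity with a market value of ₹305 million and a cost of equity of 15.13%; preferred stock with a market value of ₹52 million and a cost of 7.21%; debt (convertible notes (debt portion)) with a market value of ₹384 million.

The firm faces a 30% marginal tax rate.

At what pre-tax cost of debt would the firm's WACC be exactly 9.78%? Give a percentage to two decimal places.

8.40%

Total capital V = 305 + 52 + 384 = 741.
Equity weight = 305/741 = 0.4116.
Preferred weight = 52/741 = 0.0702.
Convertible notes (debt portion) weight = 384/741 = 0.5182.
Equity contribution = 0.4116 × 15.13% = 6.2276%.
Preferred contribution = 0.0702 × 7.21% = 0.5060%.
Remaining for debt = 9.78% − 6.7336% = 3.0464%.
Rd × (1 − 30%) × 0.5182 = 3.0464%  ⇒  Rd = 8.3981%.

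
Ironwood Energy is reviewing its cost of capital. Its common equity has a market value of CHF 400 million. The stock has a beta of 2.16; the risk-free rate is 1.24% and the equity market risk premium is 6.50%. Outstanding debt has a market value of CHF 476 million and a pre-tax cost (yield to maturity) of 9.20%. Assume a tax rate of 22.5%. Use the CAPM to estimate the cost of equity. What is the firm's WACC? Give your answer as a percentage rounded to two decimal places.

Cost of equity via CAPM: Re = 1.24% + 2.16 × 6.5% = 15.2800%.
Total capital V = 400 + 476 = 876.
Equity: weight = 400/876 = 0.4566; cost = 15.28%.
Debt: weight = 476/876 = 0.5434; after-tax cost = 9.2% × (1 − 22.5%) = 7.1300%.
WACC = 0.4566 × 15.2800% + 0.5434 × 7.1300% = 10.8515%.

10.85%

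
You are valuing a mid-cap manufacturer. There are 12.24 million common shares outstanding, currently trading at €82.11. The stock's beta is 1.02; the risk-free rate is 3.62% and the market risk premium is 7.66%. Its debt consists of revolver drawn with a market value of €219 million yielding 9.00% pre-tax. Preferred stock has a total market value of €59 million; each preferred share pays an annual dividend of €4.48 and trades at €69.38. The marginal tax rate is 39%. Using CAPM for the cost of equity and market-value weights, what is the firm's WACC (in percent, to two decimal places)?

10.19%

Cost of equity via CAPM: Re = 3.62% + 1.02 × 7.66% = 11.4332%.
Cost of preferred: Rp = 4.48 / 69.38 = 6.4572%.
Market value of equity E = 82.11 × 12.24m = 1005.0264m.
Total capital V = 1005.0264 + 59 + 219 = 1283.0264.
Equity: weight = 1005.0264/1283.0264 = 0.7833; cost = 11.4332%.
Preferred: weight = 59/1283.0264 = 0.0460; cost = 6.4572%.
Revolver drawn: weight = 219/1283.0264 = 0.1707; after-tax cost = 9% × (1 − 39%) = 5.4900%.
WACC = 0.7833 × 11.4332% + 0.0460 × 6.4572% + 0.1707 × 5.4900% = 10.1899%.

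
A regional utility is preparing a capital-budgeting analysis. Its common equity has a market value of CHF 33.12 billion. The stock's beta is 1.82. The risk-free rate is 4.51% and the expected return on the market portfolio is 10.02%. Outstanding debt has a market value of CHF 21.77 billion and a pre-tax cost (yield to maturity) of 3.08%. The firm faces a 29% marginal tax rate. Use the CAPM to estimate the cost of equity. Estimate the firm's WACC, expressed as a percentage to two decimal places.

Market risk premium = 10.02% − 4.51% = 5.51%.
Cost of equity via CAPM: Re = 4.51% + 1.82 × 5.51% = 14.5382%.
Total capital V = 33.12 + 21.77 = 54.89.
Equity: weight = 33.12/54.89 = 0.6034; cost = 14.5382%.
Debt: weight = 21.77/54.89 = 0.3966; after-tax cost = 3.08% × (1 − 29%) = 2.1868%.
WACC = 0.6034 × 14.5382% + 0.3966 × 2.1868% = 9.6395%.

9.64%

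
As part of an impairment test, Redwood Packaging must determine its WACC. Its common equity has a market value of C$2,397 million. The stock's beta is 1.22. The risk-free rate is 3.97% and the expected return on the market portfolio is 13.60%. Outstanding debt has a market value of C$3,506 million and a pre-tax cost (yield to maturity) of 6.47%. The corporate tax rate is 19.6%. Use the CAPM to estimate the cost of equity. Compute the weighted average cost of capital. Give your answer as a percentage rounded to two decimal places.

9.47%

Market risk premium = 13.6% − 3.97% = 9.63%.
Cost of equity via CAPM: Re = 3.97% + 1.22 × 9.63% = 15.7186%.
Total capital V = 2397 + 3506 = 5903.
Equity: weight = 2397/5903 = 0.4061; cost = 15.7186%.
Debt: weight = 3506/5903 = 0.5939; after-tax cost = 6.47% × (1 − 19.6%) = 5.2019%.
WACC = 0.4061 × 15.7186% + 0.5939 × 5.2019% = 9.4723%.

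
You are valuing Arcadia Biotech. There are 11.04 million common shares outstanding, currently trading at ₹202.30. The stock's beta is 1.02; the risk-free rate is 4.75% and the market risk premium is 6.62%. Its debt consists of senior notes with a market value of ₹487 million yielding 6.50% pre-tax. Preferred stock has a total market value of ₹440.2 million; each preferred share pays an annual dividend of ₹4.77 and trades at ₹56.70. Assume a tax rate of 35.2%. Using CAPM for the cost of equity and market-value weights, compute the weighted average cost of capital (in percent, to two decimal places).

Cost of equity via CAPM: Re = 4.75% + 1.02 × 6.62% = 11.5024%.
Cost of preferred: Rp = 4.77 / 56.7 = 8.4127%.
Market value of equity E = 202.3 × 11.04m = 2233.392m.
Total capital V = 2233.392 + 440.2 + 487 = 3160.592.
Equity: weight = 2233.392/3160.592 = 0.7066; cost = 11.5024%.
Preferred: weight = 440.2/3160.592 = 0.1393; cost = 8.4127%.
Senior notes: weight = 487/3160.592 = 0.1541; after-tax cost = 6.5% × (1 − 35.2%) = 4.2120%.
WACC = 0.7066 × 11.5024% + 0.1393 × 8.4127% + 0.1541 × 4.2120% = 9.9487%.

9.95%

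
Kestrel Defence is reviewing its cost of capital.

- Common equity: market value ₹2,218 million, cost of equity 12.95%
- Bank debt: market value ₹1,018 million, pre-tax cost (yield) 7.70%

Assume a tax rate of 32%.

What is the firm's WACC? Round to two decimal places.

Total capital V = 2218 + 1018 = 3236.
Equity: weight = 2218/3236 = 0.6854; cost = 12.95%.
Bank debt: weight = 1018/3236 = 0.3146; after-tax cost = 7.7% × (1 − 32%) = 5.2360%.
WACC = 0.6854 × 12.9500% + 0.3146 × 5.2360% = 10.5233%.

10.52%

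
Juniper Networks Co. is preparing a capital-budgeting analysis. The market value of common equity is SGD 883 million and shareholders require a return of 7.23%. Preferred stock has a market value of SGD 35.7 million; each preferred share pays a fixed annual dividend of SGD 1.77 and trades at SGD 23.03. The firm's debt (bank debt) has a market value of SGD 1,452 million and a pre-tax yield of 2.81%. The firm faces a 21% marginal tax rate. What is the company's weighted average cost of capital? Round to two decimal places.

Cost of preferred: Rp = 1.77 / 23.03 = 7.6856%.
Total capital V = 883 + 35.7 + 1452 = 2370.7.
Equity: weight = 883/2370.7 = 0.3725; cost = 7.23%.
Preferred: weight = 35.7/2370.7 = 0.0151; cost = 7.6856%.
Bank debt: weight = 1452/2370.7 = 0.6125; after-tax cost = 2.81% × (1 − 21%) = 2.2199%.
WACC = 0.3725 × 7.2300% + 0.0151 × 7.6856% + 0.6125 × 2.2199% = 4.1683%.

4.17%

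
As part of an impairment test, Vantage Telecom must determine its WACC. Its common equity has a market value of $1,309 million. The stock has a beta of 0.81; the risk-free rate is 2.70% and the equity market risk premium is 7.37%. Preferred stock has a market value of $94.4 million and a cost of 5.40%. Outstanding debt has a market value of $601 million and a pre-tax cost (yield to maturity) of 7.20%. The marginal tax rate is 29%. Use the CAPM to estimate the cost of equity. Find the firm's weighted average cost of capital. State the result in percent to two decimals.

7.45%

Cost of equity via CAPM: Re = 2.7% + 0.81 × 7.37% = 8.6697%.
Total capital V = 1309 + 94.4 + 601 = 2004.4.
Equity: weight = 1309/2004.4 = 0.6531; cost = 8.6697%.
Preferred: weight = 94.4/2004.4 = 0.0471; cost = 5.4%.
Debt: weight = 601/2004.4 = 0.2998; after-tax cost = 7.2% × (1 − 29%) = 5.1120%.
WACC = 0.6531 × 8.6697% + 0.0471 × 5.4000% + 0.2998 × 5.1120% = 7.4490%.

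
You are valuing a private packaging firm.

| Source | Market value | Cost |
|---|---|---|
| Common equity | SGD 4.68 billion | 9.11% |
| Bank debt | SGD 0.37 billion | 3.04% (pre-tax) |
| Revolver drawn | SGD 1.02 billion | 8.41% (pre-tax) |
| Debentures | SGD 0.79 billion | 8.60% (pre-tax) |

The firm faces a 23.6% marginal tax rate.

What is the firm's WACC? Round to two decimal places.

8.05%

Total capital V = 4.68 + 0.37 + 1.02 + 0.79 = 6.86.
Equity: weight = 4.68/6.86 = 0.6822; cost = 9.11%.
Bank debt: weight = 0.37/6.86 = 0.0539; after-tax cost = 3.04% × (1 − 23.6%) = 2.3226%.
Revolver drawn: weight = 1.02/6.86 = 0.1487; after-tax cost = 8.41% × (1 − 23.6%) = 6.4252%.
Debentures: weight = 0.79/6.86 = 0.1152; after-tax cost = 8.6% × (1 − 23.6%) = 6.5704%.
WACC = 0.6822 × 9.1100% + 0.0539 × 2.3226% + 0.1487 × 6.4252% + 0.1152 × 6.5704% = 8.0523%.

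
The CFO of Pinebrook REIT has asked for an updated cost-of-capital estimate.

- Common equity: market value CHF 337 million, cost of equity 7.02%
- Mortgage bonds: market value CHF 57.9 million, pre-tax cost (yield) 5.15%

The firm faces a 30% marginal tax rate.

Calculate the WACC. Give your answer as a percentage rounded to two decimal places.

Total capital V = 337 + 57.9 = 394.9.
Equity: weight = 337/394.9 = 0.8534; cost = 7.02%.
Mortgage bonds: weight = 57.9/394.9 = 0.1466; after-tax cost = 5.15% × (1 − 30%) = 3.6050%.
WACC = 0.8534 × 7.0200% + 0.1466 × 3.6050% = 6.5193%.

6.52%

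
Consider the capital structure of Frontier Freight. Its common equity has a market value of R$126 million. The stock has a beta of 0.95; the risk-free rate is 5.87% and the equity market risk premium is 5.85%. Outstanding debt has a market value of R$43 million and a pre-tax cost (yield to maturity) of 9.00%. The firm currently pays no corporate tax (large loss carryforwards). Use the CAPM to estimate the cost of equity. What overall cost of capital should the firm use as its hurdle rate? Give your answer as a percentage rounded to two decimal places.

Cost of equity via CAPM: Re = 5.87% + 0.95 × 5.85% = 11.4275%.
Total capital V = 126 + 43 = 169.
Equity: weight = 126/169 = 0.7456; cost = 11.4275%.
Debt: weight = 43/169 = 0.2544; after-tax cost = 9% × (1 − 0%) = 9.0000%.
WACC = 0.7456 × 11.4275% + 0.2544 × 9.0000% = 10.8099%.

10.81%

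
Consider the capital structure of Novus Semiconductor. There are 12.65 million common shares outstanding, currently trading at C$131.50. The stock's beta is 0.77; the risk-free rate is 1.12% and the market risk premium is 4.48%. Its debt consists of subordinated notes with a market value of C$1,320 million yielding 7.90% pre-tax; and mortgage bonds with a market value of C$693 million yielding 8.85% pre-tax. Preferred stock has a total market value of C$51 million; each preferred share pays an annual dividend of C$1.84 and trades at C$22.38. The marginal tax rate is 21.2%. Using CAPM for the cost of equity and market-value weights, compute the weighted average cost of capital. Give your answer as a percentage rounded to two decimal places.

5.65%

Cost of equity via CAPM: Re = 1.12% + 0.77 × 4.48% = 4.5696%.
Cost of preferred: Rp = 1.84 / 22.38 = 8.2216%.
Market value of equity E = 131.5 × 12.65m = 1663.475m.
Total capital V = 1663.475 + 51 + 1320 + 693 = 3727.475.
Equity: weight = 1663.475/3727.475 = 0.4463; cost = 4.5696%.
Preferred: weight = 51/3727.475 = 0.0137; cost = 8.2216%.
Subordinated notes: weight = 1320/3727.475 = 0.3541; after-tax cost = 7.9% × (1 − 21.2%) = 6.2252%.
Mortgage bonds: weight = 693/3727.475 = 0.1859; after-tax cost = 8.85% × (1 − 21.2%) = 6.9738%.
WACC = 0.4463 × 4.5696% + 0.0137 × 8.2216% + 0.3541 × 6.2252% + 0.1859 × 6.9738% = 5.6528%.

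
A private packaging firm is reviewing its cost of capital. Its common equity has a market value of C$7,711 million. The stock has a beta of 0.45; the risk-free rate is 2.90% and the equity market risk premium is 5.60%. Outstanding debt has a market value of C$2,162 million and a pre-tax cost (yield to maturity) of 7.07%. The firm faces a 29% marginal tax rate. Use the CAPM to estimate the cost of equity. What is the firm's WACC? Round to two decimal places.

Cost of equity via CAPM: Re = 2.9% + 0.45 × 5.6% = 5.4200%.
Total capital V = 7711 + 2162 = 9873.
Equity: weight = 7711/9873 = 0.7810; cost = 5.42%.
Debt: weight = 2162/9873 = 0.2190; after-tax cost = 7.07% × (1 − 29%) = 5.0197%.
WACC = 0.7810 × 5.4200% + 0.2190 × 5.0197% = 5.3323%.

5.33%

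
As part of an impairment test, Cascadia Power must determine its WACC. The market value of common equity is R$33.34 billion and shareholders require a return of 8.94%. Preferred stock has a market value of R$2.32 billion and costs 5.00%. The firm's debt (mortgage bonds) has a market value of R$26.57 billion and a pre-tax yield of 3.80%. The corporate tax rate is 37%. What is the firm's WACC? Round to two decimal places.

6.00%

Total capital V = 33.34 + 2.32 + 26.57 = 62.23.
Equity: weight = 33.34/62.23 = 0.5358; cost = 8.94%.
Preferred: weight = 2.32/62.23 = 0.0373; cost = 5%.
Mortgage bonds: weight = 26.57/62.23 = 0.4270; after-tax cost = 3.8% × (1 − 37%) = 2.3940%.
WACC = 0.5358 × 8.9400% + 0.0373 × 5.0000% + 0.4270 × 2.3940% = 5.9982%.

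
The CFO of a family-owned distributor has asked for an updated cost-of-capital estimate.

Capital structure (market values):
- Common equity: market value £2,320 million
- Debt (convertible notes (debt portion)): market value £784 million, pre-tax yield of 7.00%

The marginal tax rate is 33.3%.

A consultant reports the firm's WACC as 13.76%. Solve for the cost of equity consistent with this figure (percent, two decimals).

Total capital V = 2320 + 784 = 3104.
Equity weight = 2320/3104 = 0.7474.
Convertible notes (debt portion) weight = 784/3104 = 0.2526.
Debt contribution = 0.2526 × 7% × (1 − 33.3%) = 1.1793%.
Required equity contribution = 13.76% − 1.1793% = 12.5807%.
Re = 12.5807% / 0.7474 = 16.8321%.

16.83%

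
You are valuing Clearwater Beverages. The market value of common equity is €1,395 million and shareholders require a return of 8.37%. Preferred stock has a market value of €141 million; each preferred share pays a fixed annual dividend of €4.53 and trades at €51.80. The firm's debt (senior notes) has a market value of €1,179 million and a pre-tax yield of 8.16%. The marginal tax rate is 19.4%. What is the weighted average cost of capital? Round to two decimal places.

Cost of preferred: Rp = 4.53 / 51.8 = 8.7452%.
Total capital V = 1395 + 141 + 1179 = 2715.
Equity: weight = 1395/2715 = 0.5138; cost = 8.37%.
Preferred: weight = 141/2715 = 0.0519; cost = 8.7452%.
Senior notes: weight = 1179/2715 = 0.4343; after-tax cost = 8.16% × (1 − 19.4%) = 6.5770%.
WACC = 0.5138 × 8.3700% + 0.0519 × 8.7452% + 0.4343 × 6.5770% = 7.6109%.

7.61%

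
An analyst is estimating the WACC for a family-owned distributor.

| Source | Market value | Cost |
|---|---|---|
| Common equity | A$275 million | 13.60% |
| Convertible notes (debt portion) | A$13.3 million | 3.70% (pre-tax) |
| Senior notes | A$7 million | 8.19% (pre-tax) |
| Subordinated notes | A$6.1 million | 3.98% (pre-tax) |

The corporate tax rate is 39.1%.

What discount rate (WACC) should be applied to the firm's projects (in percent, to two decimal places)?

12.67%

Total capital V = 275 + 13.3 + 7 + 6.1 = 301.4.
Equity: weight = 275/301.4 = 0.9124; cost = 13.6%.
Convertible notes (debt portion): weight = 13.3/301.4 = 0.0441; after-tax cost = 3.7% × (1 − 39.1%) = 2.2533%.
Senior notes: weight = 7/301.4 = 0.0232; after-tax cost = 8.19% × (1 − 39.1%) = 4.9877%.
Subordinated notes: weight = 6.1/301.4 = 0.0202; after-tax cost = 3.98% × (1 − 39.1%) = 2.4238%.
WACC = 0.9124 × 13.6000% + 0.0441 × 2.2533% + 0.0232 × 4.9877% + 0.0202 × 2.4238% = 12.6731%.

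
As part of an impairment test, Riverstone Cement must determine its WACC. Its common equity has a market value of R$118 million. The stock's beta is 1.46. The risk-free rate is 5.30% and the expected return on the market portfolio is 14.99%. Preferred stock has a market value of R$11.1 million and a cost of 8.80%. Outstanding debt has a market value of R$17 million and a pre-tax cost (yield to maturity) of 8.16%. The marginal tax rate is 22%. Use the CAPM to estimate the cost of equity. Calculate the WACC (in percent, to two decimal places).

Market risk premium = 14.99% − 5.3% = 9.69%.
Cost of equity via CAPM: Re = 5.3% + 1.46 × 9.69% = 19.4474%.
Total capital V = 118 + 11.1 + 17 = 146.1.
Equity: weight = 118/146.1 = 0.8077; cost = 19.4474%.
Preferred: weight = 11.1/146.1 = 0.0760; cost = 8.8%.
Debt: weight = 17/146.1 = 0.1164; after-tax cost = 8.16% × (1 − 22%) = 6.3648%.
WACC = 0.8077 × 19.4474% + 0.0760 × 8.8000% + 0.1164 × 6.3648% = 17.1162%.

17.12%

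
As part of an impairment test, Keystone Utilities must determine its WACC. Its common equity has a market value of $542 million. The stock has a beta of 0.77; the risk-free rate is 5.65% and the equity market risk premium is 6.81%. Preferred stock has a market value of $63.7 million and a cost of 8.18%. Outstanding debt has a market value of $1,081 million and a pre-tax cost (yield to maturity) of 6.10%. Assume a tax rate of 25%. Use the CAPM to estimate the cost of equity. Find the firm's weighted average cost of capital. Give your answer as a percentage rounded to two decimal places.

Cost of equity via CAPM: Re = 5.65% + 0.77 × 6.81% = 10.8937%.
Total capital V = 542 + 63.7 + 1081 = 1686.7.
Equity: weight = 542/1686.7 = 0.3213; cost = 10.8937%.
Preferred: weight = 63.7/1686.7 = 0.0378; cost = 8.18%.
Debt: weight = 1081/1686.7 = 0.6409; after-tax cost = 6.1% × (1 − 25%) = 4.5750%.
WACC = 0.3213 × 10.8937% + 0.0378 × 8.1800% + 0.6409 × 4.5750% = 6.7416%.

6.74%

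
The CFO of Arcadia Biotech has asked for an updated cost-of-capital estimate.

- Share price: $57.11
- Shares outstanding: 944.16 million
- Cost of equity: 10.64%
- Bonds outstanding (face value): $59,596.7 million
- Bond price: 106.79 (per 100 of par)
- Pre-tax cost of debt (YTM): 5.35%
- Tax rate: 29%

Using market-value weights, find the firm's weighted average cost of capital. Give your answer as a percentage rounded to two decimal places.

6.94%

Market value of equity E = 57.11 × 944.16m = 53920.9776m. Market value of debt D = 59596.7m × 106.79/100 = 63643.31593m.
Total capital V = 53920.9776 + 63643.31593 = 117564.29353.
Equity: weight = 53920.9776/117564.29353 = 0.4587; cost = 10.64%.
Bonds outstanding: weight = 63643.31593/117564.29353 = 0.5413; after-tax cost = 5.35% × (1 − 29%) = 3.7985%.
WACC = 0.4587 × 10.6400% + 0.5413 × 3.7985% = 6.9364%.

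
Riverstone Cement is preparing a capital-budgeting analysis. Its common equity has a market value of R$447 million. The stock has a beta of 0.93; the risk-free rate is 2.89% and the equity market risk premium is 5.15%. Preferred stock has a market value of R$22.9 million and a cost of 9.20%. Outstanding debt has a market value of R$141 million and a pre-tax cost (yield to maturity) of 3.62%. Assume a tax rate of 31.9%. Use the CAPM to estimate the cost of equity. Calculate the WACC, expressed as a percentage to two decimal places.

Cost of equity via CAPM: Re = 2.89% + 0.93 × 5.15% = 7.6795%.
Total capital V = 447 + 22.9 + 141 = 610.9.
Equity: weight = 447/610.9 = 0.7317; cost = 7.6795%.
Preferred: weight = 22.9/610.9 = 0.0375; cost = 9.2%.
Debt: weight = 141/610.9 = 0.2308; after-tax cost = 3.62% × (1 − 31.9%) = 2.4652%.
WACC = 0.7317 × 7.6795% + 0.0375 × 9.2000% + 0.2308 × 2.4652% = 6.5330%.

6.53%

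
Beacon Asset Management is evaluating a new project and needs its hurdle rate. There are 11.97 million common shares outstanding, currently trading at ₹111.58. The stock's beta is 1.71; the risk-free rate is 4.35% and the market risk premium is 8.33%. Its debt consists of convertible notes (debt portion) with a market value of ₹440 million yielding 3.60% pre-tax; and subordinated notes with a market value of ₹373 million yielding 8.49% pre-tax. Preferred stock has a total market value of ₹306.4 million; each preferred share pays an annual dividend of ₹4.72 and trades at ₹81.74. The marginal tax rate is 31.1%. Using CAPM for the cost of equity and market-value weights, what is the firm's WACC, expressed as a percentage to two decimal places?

12.17%

Cost of equity via CAPM: Re = 4.35% + 1.71 × 8.33% = 18.5943%.
Cost of preferred: Rp = 4.72 / 81.74 = 5.7744%.
Market value of equity E = 111.58 × 11.97m = 1335.6126m.
Total capital V = 1335.6126 + 306.4 + 440 + 373 = 2455.0126.
Equity: weight = 1335.6126/2455.0126 = 0.5440; cost = 18.5943%.
Preferred: weight = 306.4/2455.0126 = 0.1248; cost = 5.7744%.
Convertible notes (debt portion): weight = 440/2455.0126 = 0.1792; after-tax cost = 3.6% × (1 − 31.1%) = 2.4804%.
Subordinated notes: weight = 373/2455.0126 = 0.1519; after-tax cost = 8.49% × (1 − 31.1%) = 5.8496%.
WACC = 0.5440 × 18.5943% + 0.1248 × 5.7744% + 0.1792 × 2.4804% + 0.1519 × 5.8496% = 12.1699%.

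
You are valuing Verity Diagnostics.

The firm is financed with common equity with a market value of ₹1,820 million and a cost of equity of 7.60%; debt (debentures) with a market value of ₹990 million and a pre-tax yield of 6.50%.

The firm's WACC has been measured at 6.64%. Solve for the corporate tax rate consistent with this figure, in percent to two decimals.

Total capital V = 1820 + 990 = 2810.
Equity weight = 1820/2810 = 0.6477.
Debentures weight = 990/2810 = 0.3523.
Equity contribution = 0.6477 × 7.6% = 4.9224%.
Debt contribution must be 6.64% − 4.9224% = 1.7176%.
0.3523 × 6.5% × (1 − T) = 1.7176%  ⇒  (1 − T) = 0.7500.
T = 24.9977%.

25.00%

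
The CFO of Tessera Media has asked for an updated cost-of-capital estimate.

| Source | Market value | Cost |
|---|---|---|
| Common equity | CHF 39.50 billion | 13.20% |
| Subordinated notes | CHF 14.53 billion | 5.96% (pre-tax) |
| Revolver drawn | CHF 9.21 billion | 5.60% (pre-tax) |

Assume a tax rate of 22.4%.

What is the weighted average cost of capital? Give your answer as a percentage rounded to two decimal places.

9.94%

Total capital V = 39.5 + 14.53 + 9.21 = 63.24.
Equity: weight = 39.5/63.24 = 0.6246; cost = 13.2%.
Subordinated notes: weight = 14.53/63.24 = 0.2298; after-tax cost = 5.96% × (1 − 22.4%) = 4.6250%.
Revolver drawn: weight = 9.21/63.24 = 0.1456; after-tax cost = 5.6% × (1 − 22.4%) = 4.3456%.
WACC = 0.6246 × 13.2000% + 0.2298 × 4.6250% + 0.1456 × 4.3456% = 9.9403%.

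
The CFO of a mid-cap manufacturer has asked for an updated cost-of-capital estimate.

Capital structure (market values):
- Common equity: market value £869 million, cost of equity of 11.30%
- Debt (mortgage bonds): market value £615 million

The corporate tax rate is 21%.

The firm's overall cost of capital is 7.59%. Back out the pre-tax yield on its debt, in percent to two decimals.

Total capital V = 869 + 615 = 1484.
Equity weight = 869/1484 = 0.5856.
Mortgage bonds weight = 615/1484 = 0.4144.
Equity contribution = 0.5856 × 11.3% = 6.6170%.
Remaining for debt = 7.59% − 6.6170% = 0.9730%.
Rd × (1 − 21%) × 0.4144 = 0.9730%  ⇒  Rd = 2.9718%.

2.97%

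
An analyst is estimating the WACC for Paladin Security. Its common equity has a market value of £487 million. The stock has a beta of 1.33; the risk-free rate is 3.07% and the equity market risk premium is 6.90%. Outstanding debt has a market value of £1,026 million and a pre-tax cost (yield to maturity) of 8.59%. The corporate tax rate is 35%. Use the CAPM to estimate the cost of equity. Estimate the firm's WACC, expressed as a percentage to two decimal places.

Cost of equity via CAPM: Re = 3.07% + 1.33 × 6.9% = 12.2470%.
Total capital V = 487 + 1026 = 1513.
Equity: weight = 487/1513 = 0.3219; cost = 12.247%.
Debt: weight = 1026/1513 = 0.6781; after-tax cost = 8.59% × (1 − 35%) = 5.5835%.
WACC = 0.3219 × 12.2470% + 0.6781 × 5.5835% = 7.7283%.

7.73%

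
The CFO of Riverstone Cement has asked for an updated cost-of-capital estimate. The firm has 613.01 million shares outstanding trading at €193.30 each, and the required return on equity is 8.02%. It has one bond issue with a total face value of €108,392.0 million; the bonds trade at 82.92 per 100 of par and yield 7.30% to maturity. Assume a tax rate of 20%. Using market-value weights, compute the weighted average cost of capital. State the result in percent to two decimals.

Market value of equity E = 193.3 × 613.01m = 118494.833m. Market value of debt D = 108392m × 82.92/100 = 89878.6464m.
Total capital V = 118494.833 + 89878.6464 = 208373.4794.
Equity: weight = 118494.833/208373.4794 = 0.5687; cost = 8.02%.
Bonds outstanding: weight = 89878.6464/208373.4794 = 0.4313; after-tax cost = 7.3% × (1 − 20%) = 5.8400%.
WACC = 0.5687 × 8.0200% + 0.4313 × 5.8400% = 7.0797%.

7.08%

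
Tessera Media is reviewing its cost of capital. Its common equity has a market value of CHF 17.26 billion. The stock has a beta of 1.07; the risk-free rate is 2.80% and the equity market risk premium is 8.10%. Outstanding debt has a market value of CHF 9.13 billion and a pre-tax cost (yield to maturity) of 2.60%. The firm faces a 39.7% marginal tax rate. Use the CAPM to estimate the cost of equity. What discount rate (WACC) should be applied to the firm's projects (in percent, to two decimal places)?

Cost of equity via CAPM: Re = 2.8% + 1.07 × 8.1% = 11.4670%.
Total capital V = 17.26 + 9.13 = 26.39.
Equity: weight = 17.26/26.39 = 0.6540; cost = 11.467%.
Debt: weight = 9.13/26.39 = 0.3460; after-tax cost = 2.6% × (1 − 39.7%) = 1.5678%.
WACC = 0.6540 × 11.4670% + 0.3460 × 1.5678% = 8.0422%.

8.04%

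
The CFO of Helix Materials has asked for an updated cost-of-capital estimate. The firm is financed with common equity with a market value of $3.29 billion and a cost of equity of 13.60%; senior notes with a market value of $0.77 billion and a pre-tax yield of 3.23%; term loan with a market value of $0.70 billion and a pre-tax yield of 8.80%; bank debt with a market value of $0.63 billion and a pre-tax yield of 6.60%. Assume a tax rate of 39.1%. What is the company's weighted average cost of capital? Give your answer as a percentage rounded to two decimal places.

9.75%

Total capital V = 3.29 + 0.77 + 0.7 + 0.63 = 5.39.
Equity: weight = 3.29/5.39 = 0.6104; cost = 13.6%.
Senior notes: weight = 0.77/5.39 = 0.1429; after-tax cost = 3.23% × (1 − 39.1%) = 1.9671%.
Term loan: weight = 0.7/5.39 = 0.1299; after-tax cost = 8.8% × (1 − 39.1%) = 5.3592%.
Bank debt: weight = 0.63/5.39 = 0.1169; after-tax cost = 6.6% × (1 − 39.1%) = 4.0194%.
WACC = 0.6104 × 13.6000% + 0.1429 × 1.9671% + 0.1299 × 5.3592% + 0.1169 × 4.0194% = 9.7481%.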